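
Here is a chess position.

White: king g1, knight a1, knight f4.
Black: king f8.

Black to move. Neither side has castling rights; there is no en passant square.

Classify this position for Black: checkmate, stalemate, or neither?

neither

Black to move; black king on f8.
In check: no.
Legal moves for Black: Kg8, Ke8, Kg7, Kf7, Ke7.
Black has 5 legal moves and is not in check → neither.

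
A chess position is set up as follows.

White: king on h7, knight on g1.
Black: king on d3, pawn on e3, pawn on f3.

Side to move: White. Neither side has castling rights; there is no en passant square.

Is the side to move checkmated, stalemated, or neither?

neither

White to move; white king on h7.
In check: no.
Legal moves for White: Kh8, Kg8, Kg7, Kh6, Kg6, Nh3, Nxf3, Ne2.
White has 8 legal moves and is not in check → neither.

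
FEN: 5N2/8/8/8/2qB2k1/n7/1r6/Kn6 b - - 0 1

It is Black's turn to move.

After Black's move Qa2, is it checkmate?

After Qa2: white king on a1; in check: yes, from the black queen on a2.
King squares — b1: attacked by Qa2; a2: attacked by Rb2; b2: attacked by Qa2.
White has no legal moves → checkmate.

yes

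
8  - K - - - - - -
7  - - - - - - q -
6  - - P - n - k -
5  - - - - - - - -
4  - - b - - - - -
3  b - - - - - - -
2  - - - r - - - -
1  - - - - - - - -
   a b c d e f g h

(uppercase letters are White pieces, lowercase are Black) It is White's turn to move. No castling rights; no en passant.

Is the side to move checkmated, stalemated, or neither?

White to move; white king on b8.
In check: no.
Legal moves for White: Kc8, Ka8, c7.
White has 3 legal moves and is not in check → neither.

neither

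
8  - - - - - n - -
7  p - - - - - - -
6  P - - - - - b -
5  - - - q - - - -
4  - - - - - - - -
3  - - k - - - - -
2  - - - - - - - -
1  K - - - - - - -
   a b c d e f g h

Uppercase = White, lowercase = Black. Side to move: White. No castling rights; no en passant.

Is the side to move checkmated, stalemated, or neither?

White to move; white king on a1.
In check: no.
King squares — b1: attacked by Bg6; a2: attacked by Qd5; b2: attacked by Kc3.
Legal moves for White: none.
Not in check and no legal moves → stalemate.

stalemate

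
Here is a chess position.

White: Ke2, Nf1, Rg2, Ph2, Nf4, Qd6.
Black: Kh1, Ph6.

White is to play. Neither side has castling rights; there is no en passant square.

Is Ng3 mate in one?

yes

After Ng3: black king on h1; in check: yes, from the white knight on g3.
King squares — g1: attacked by Rg2; g2: attacked by Nf4; h2: attacked by Rg2.
Black has no legal moves → checkmate.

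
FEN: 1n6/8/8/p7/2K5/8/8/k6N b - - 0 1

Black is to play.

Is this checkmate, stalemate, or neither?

Black to move; black king on a1.
In check: no.
Legal moves for Black: Nd7, Nc6, Na6, Kb2, Ka2, Kb1, a4.
Black has 7 legal moves and is not in check → neither.

neither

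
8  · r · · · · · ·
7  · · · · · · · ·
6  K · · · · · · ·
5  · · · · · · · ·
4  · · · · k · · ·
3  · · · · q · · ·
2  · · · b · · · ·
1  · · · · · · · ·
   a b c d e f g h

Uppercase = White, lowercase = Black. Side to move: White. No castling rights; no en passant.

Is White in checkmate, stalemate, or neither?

White to move; white king on a6.
In check: no.
King squares — a5: attacked by Bd2; b5: attacked by Rb8; b6: attacked by Qe3; a7: attacked by Qe3; b7: attacked by Rb8.
Legal moves for White: none.
Not in check and no legal moves → stalemate.

stalemate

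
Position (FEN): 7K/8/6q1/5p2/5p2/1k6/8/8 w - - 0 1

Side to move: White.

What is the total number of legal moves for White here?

0

White to move; king on h8.
In check: no.
Legal moves: none.
Count: 0.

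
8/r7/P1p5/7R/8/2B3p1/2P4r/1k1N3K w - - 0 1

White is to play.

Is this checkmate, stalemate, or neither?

White to move; white king on h1.
In check: yes, from the black rook on h2.
King squares — g1: available; g2: attacked by Rh2; h2: attacked by Pg3.
Legal moves for White: Kg1, Rxh2.
White is in check but has 2 legal moves → neither.

neither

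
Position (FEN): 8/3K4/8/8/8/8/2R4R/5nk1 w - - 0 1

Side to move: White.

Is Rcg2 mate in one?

yes

After Rcg2: black king on g1; in check: yes, from the white rook on g2.
King squares — f1: own knight; h1: attacked by Rh2; f2: attacked by Rg2; g2: attacked by Rh2; h2: attacked by Rg2.
Black has no legal moves → checkmate.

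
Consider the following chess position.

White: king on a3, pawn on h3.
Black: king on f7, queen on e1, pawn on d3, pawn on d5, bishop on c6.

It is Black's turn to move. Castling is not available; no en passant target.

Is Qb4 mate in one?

no

After Qb4: white king on a3; in check: yes, from the black queen on b4.
White has 2 legal replies: Kxb4, Ka2.
In check but a legal move exists → not checkmate.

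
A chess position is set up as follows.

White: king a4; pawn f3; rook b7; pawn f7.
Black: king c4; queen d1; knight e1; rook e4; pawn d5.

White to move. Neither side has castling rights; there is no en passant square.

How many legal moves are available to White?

White to move; king on a4.
In check: yes, from the black queen on d1.
Legal moves: Ka5, Ka3, Rb3.
Count: 3.

3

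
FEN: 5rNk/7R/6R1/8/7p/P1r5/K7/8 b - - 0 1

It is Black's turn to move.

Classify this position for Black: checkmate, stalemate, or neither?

neither

Black to move; black king on h8.
In check: yes, from the white rook on h7.
Legal moves for Black: Kxh7.
Black is in check but has 1 legal move → neither.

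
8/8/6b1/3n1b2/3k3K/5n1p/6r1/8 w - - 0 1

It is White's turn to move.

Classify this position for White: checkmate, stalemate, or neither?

White to move; white king on h4.
In check: yes, from the black knight on f3.
King squares — g3: attacked by Rg2; h3: attacked by Bf5; g4: attacked by Rg2; g5: attacked by Rg2; h5: attacked by Bg6.
Legal moves for White: none.
In check with no legal moves → checkmate.

checkmate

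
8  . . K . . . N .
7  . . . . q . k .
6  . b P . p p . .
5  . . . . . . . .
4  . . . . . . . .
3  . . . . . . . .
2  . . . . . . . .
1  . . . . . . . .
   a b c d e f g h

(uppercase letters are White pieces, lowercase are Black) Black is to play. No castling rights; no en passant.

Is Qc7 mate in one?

yes

After Qc7: white king on c8; in check: yes, from the black queen on c7.
King squares — b7: attacked by Qc7; c7: attacked by Bb6; d7: attacked by Qc7; b8: attacked by Qc7; d8: attacked by Qc7.
White has no legal moves → checkmate.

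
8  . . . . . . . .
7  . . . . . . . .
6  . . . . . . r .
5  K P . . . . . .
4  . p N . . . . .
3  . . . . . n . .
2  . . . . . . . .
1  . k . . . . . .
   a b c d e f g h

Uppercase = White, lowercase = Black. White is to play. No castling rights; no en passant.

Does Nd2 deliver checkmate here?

no

After Nd2: black king on b1; in check: yes, from the white knight on d2.
Black has 6 legal replies: Kc2, Kb2, Ka2, Kc1, Ka1, Nxd2.
In check but a legal move exists → not checkmate.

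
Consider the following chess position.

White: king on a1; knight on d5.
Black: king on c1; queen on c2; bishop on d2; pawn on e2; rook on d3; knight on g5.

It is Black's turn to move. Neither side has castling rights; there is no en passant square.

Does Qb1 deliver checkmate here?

yes

After Qb1: white king on a1; in check: yes, from the black queen on b1.
King squares — b1: attacked by Kc1; a2: attacked by Qb1; b2: attacked by Qb1.
White has no legal moves → checkmate.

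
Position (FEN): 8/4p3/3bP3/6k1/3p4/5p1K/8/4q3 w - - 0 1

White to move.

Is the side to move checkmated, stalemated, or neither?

White to move; white king on h3.
In check: no.
King squares — g2: attacked by Pf3; h2: attacked by Bd6; g3: attacked by Qe1; g4: attacked by Kg5; h4: attacked by Qe1.
Legal moves for White: none.
Not in check and no legal moves → stalemate.

stalemate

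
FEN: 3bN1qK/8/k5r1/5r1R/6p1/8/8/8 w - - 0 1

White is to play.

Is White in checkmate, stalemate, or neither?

checkmate

White to move; white king on h8.
In check: yes, from the black queen on g8.
King squares — g7: attacked by Rg6; h7: attacked by Qg8; g8: attacked by Rg6.
Legal moves for White: none.
In check with no legal moves → checkmate.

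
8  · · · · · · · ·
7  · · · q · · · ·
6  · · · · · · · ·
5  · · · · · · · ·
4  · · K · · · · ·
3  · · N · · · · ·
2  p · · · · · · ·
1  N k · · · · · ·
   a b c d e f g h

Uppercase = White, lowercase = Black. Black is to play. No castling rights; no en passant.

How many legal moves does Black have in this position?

3

Black to move; king on b1.
In check: yes, from the white knight on c3.
Legal moves: Kb2, Kc1, Kxa1.
Count: 3.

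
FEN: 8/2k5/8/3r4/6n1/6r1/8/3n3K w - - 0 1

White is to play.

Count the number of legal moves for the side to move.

White to move; king on h1.
In check: no.
Legal moves: none.
Count: 0.

0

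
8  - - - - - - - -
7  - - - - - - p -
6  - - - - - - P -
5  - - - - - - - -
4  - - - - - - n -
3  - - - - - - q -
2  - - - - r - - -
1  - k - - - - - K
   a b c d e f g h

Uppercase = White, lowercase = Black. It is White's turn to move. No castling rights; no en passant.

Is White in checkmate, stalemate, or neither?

White to move; white king on h1.
In check: no.
King squares — g1: attacked by Qg3; g2: attacked by Re2; h2: attacked by Re2.
Legal moves for White: none.
Not in check and no legal moves → stalemate.

stalemate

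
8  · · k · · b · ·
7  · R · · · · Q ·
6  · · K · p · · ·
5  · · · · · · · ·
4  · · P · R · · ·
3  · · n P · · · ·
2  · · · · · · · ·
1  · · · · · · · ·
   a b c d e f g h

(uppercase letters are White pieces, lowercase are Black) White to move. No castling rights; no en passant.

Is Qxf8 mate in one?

After Qxf8: black king on c8; in check: yes, from the white queen on f8.
King squares — b7: attacked by Kc6; c7: attacked by Kc6; d7: attacked by Kc6; b8: attacked by Rb7; d8: attacked by Qf8.
Black has no legal moves → checkmate.

yes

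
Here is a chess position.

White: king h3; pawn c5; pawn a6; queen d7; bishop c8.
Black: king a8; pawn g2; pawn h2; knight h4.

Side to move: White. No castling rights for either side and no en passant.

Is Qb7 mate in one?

yes

After Qb7: black king on a8; in check: yes, from the white queen on b7.
King squares — a7: attacked by Qb7; b7: attacked by Pa6; b8: attacked by Qb7.
Black has no legal moves → checkmate.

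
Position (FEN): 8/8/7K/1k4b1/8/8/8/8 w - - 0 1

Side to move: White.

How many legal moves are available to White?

White to move; king on h6.
In check: yes, from the black bishop on g5.
Legal moves: Kh7, Kg7, Kg6, Kh5, Kxg5.
Count: 5.

5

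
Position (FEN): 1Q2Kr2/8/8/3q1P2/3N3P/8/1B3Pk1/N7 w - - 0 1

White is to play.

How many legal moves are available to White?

2

White to move; king on e8.
In check: yes, from the black rook on f8.
Legal moves: Kxf8, Ke7.
Count: 2.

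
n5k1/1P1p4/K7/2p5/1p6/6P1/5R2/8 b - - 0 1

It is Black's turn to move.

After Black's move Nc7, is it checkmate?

After Nc7: white king on a6; in check: yes, from the black knight on c7.
White has 3 legal replies: Ka7, Kb6, Ka5.
In check but a legal move exists → not checkmate.

no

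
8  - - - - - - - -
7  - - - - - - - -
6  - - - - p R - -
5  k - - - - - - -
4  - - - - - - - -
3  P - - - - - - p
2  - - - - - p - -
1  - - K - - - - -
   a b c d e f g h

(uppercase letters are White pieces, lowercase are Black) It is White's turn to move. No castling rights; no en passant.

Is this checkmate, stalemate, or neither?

White to move; white king on c1.
In check: no.
Legal moves for White: Rf8, Rf7, Rh6, Rg6, Rxe6, Rf5+, Rf4, Rf3, Rxf2, Kd2, Kc2, Kb2, Kd1, Kb1, a4.
White has 15 legal moves and is not in check → neither.

neither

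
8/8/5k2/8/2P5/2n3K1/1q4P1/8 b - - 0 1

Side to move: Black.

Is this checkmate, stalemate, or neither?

neither

Black to move; black king on f6.
In check: no.
Legal moves for Black include: Kg7, Kf7, Ke7, Kg6, Ke6, Kg5, Kf5, Ke5, Nd5, Nb5, Ne4+, Na4, Ne2+, Na2, Nd1, Nb1, Qb8+, Qb7, ... (list truncated; more exist).
Black has legal moves and is not in check → neither.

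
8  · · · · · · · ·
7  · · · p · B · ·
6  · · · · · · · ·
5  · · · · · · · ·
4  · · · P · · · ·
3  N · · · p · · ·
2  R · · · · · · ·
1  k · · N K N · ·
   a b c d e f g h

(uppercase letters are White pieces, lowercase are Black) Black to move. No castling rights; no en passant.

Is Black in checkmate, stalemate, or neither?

Black to move; black king on a1.
In check: yes, from the white rook on a2.
King squares — b1: attacked by Na3; a2: attacked by Bf7; b2: attacked by Nd1.
Legal moves for Black: none.
In check with no legal moves → checkmate.

checkmate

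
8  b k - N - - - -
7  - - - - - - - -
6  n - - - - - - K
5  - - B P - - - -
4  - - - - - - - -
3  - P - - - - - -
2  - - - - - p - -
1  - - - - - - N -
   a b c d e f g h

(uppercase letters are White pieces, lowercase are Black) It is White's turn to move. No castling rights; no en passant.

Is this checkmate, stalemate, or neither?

White to move; white king on h6.
In check: no.
Legal moves for White include: Nf7, Nb7, Ne6, Nc6+, Kh7, Kg7, Kg6, Kh5, Kg5, Bf8, Be7, Ba7+, Bd6+, Bb6, Bd4, Bb4, Be3, Ba3, ... (list truncated; more exist).
White has legal moves and is not in check → neither.

neither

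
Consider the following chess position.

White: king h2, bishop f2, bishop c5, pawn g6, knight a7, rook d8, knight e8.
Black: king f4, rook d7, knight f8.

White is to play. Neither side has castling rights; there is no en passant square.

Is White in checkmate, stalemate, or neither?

neither

White to move; white king on h2.
In check: no.
Legal moves for White include: Ng7, Nc7, Nf6, Nd6, Rc8, Rb8, Ra8, Rxd7, Nc8, Nc6, Nb5, Bxf8, Be7, Bd6+, Bb6, Bcd4, Bb4, Bce3+, ... (list truncated; more exist).
White has legal moves and is not in check → neither.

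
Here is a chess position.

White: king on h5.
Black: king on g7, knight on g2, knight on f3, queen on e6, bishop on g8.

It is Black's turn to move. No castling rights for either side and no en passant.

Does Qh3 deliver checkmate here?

After Qh3: white king on h5; in check: yes, from the black queen on h3.
King squares — g4: attacked by Qh3; h4: attacked by Ng2; g5: attacked by Nf3; g6: attacked by Kg7; h6: attacked by Qh3.
White has no legal moves → checkmate.

yes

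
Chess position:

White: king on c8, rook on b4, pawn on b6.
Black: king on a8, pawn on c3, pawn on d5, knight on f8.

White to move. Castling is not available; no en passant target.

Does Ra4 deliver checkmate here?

yes

After Ra4: black king on a8; in check: yes, from the white rook on a4.
King squares — a7: attacked by Ra4; b7: attacked by Kc8; b8: attacked by Kc8.
Black has no legal moves → checkmate.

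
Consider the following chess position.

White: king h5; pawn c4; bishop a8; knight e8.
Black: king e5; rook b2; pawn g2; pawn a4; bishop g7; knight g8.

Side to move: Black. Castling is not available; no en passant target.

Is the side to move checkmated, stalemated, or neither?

neither

Black to move; black king on e5.
In check: no.
Legal moves for Black include: Ne7, Nh6, Nf6+, Bh8, Bf8, Bh6, Bf6, Ke6, Kf5, Kf4, Kd4, Rb8, Rb7, Rb6, Rb5, Rb4, Rb3, Rf2, ... (list truncated; more exist).
Black has legal moves and is not in check → neither.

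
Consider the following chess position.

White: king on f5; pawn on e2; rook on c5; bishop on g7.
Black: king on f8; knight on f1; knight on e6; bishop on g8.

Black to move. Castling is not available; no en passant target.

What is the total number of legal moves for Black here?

Black to move; king on f8.
In check: yes, from the white bishop on g7.
Legal moves: Ke8, Kxg7, Kf7, Ke7, Nxg7+.
Count: 5.

5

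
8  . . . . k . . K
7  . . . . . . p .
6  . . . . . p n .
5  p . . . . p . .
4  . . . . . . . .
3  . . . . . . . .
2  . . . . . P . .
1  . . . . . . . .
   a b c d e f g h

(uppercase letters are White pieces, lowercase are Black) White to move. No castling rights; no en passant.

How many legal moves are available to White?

White to move; king on h8.
In check: yes, from the black knight on g6.
Legal moves: Kg8, Kh7, Kxg7.
Count: 3.

3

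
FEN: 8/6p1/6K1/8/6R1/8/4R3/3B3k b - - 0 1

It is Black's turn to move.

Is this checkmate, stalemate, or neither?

Black to move; black king on h1.
In check: no.
King squares — g1: attacked by Rg4; g2: attacked by Re2; h2: attacked by Re2.
Legal moves for Black: none.
Not in check and no legal moves → stalemate.

stalemate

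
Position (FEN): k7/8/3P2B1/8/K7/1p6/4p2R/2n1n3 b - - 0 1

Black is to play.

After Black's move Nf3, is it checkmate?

no

After Nf3: white king on a4; in check: no.
White is not in check, so this cannot be checkmate.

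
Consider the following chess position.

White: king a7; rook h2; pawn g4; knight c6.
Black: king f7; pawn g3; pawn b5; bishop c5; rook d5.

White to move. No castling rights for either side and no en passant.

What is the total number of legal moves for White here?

White to move; king on a7.
In check: yes, from the black bishop on c5.
Legal moves: Kb8, Ka8, Kb7, Ka6.
Count: 4.

4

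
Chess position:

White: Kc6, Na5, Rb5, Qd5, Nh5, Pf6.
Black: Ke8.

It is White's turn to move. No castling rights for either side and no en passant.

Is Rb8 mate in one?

After Rb8: black king on e8; in check: yes, from the white rook on b8.
King squares — d7: attacked by Qd5; e7: attacked by Pf6; f7: attacked by Qd5; d8: attacked by Qd5; f8: attacked by Rb8.
Black has no legal moves → checkmate.

yes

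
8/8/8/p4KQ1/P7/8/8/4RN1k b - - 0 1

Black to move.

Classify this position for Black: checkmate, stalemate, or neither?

stalemate

Black to move; black king on h1.
In check: no.
King squares — g1: attacked by Qg5; g2: attacked by Qg5; h2: attacked by Nf1.
Legal moves for Black: none.
Not in check and no legal moves → stalemate.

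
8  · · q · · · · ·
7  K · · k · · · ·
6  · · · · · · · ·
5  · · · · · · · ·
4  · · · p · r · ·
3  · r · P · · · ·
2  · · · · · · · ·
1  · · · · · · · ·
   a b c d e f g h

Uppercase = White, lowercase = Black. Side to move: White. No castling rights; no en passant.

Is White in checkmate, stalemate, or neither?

stalemate

White to move; white king on a7.
In check: no.
King squares — a6: attacked by Qc8; b6: attacked by Rb3; b7: attacked by Rb3; a8: attacked by Qc8; b8: attacked by Rb3.
Legal moves for White: none.
Not in check and no legal moves → stalemate.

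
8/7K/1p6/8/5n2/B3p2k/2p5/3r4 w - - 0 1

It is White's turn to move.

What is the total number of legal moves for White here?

11

White to move; king on h7.
In check: no.
Legal moves: Kh8, Kg8, Kg7, Kh6, Bf8, Be7, Bd6, Bc5, Bb4, Bb2, Bc1.
Count: 11.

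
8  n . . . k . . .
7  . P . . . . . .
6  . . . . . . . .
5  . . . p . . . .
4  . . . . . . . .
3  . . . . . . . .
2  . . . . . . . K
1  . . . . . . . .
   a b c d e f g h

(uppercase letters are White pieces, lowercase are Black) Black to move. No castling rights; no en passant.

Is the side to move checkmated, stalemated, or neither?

neither

Black to move; black king on e8.
In check: no.
Legal moves for Black: Kf8, Kd8, Kf7, Ke7, Kd7, Nc7, Nb6, d4.
Black has 8 legal moves and is not in check → neither.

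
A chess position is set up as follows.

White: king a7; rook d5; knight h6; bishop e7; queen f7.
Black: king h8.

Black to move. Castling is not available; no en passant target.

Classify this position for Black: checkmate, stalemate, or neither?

stalemate

Black to move; black king on h8.
In check: no.
King squares — g7: attacked by Qf7; h7: attacked by Qf7; g8: attacked by Nh6.
Legal moves for Black: none.
Not in check and no legal moves → stalemate.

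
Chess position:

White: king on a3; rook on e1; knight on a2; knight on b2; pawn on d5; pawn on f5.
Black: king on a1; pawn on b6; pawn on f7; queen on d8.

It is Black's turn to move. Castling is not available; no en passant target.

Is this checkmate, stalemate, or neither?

checkmate

Black to move; black king on a1.
In check: yes, from the white rook on e1.
King squares — b1: attacked by Re1; a2: attacked by Ka3; b2: attacked by Ka3.
Legal moves for Black: none.
In check with no legal moves → checkmate.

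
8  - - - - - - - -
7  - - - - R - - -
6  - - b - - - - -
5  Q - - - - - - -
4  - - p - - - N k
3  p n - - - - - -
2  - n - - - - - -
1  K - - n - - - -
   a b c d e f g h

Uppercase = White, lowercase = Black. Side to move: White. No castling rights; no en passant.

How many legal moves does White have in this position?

White to move; king on a1.
In check: yes, from the black knight on b3.
Legal moves: Ka2, Kb1.
Count: 2.

2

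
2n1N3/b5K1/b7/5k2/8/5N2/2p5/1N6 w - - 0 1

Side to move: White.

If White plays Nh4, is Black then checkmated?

no

After Nh4: black king on f5; in check: yes, from the white knight on h4.
Black has 6 legal replies: Ke6, Kg5, Ke5, Kg4, Kf4, Ke4.
In check but a legal move exists → not checkmate.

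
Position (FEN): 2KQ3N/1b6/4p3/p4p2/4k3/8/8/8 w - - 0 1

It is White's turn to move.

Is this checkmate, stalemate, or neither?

White to move; white king on c8.
In check: yes, from the black bishop on b7.
King squares — b7: available; c7: available; d7: available; b8: available; d8: own queen.
Legal moves for White: Kb8, Kd7, Kc7, Kxb7.
White is in check but has 4 legal moves → neither.

neither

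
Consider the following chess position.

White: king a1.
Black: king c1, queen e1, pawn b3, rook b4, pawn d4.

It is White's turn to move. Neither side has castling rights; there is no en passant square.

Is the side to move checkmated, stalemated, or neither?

stalemate

White to move; white king on a1.
In check: no.
King squares — b1: attacked by Kc1; a2: attacked by Pb3; b2: attacked by Kc1.
Legal moves for White: none.
Not in check and no legal moves → stalemate.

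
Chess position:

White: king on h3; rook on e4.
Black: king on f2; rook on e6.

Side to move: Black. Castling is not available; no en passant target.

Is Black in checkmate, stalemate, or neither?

neither

Black to move; black king on f2.
In check: no.
Legal moves for Black: Re8, Re7, Rh6+, Rg6, Rf6, Rd6, Rc6, Rb6, Ra6, Re5, Rxe4, Kf3, Kg1, Kf1.
Black has 14 legal moves and is not in check → neither.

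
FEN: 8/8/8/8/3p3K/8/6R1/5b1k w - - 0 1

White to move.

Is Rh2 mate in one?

After Rh2: black king on h1; in check: yes, from the white rook on h2.
Black has 2 legal replies: Kxh2, Kg1.
In check but a legal move exists → not checkmate.

no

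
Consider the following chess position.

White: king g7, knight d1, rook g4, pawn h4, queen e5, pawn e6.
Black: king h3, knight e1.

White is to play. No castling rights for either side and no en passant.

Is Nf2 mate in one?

yes

After Nf2: black king on h3; in check: yes, from the white knight on f2.
King squares — g2: attacked by Rg4; h2: attacked by Qe5; g3: attacked by Rg4; g4: attacked by Nf2; h4: attacked by Rg4.
Black has no legal moves → checkmate.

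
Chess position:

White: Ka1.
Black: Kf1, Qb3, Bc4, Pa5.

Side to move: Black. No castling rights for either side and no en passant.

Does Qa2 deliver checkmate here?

yes

After Qa2: white king on a1; in check: yes, from the black queen on a2.
King squares — b1: attacked by Qa2; a2: attacked by Bc4; b2: attacked by Qa2.
White has no legal moves → checkmate.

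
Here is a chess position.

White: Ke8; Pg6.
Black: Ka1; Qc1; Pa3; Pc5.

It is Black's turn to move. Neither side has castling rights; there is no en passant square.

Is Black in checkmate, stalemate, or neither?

Black to move; black king on a1.
In check: no.
Legal moves for Black include: Qh6, Qg5, Qf4, Qc4, Qe3+, Qc3, Qd2, Qc2, Qb2, Qh1, Qg1, Qf1, Qe1+, Qd1, Qb1, Kb2, Ka2, Kb1, ... (list truncated; more exist).
Black has legal moves and is not in check → neither.

neither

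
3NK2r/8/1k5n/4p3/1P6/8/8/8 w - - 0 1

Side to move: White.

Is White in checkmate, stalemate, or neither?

neither

White to move; white king on e8.
In check: yes, from the black rook on h8.
King squares — d7: available; e7: available; f7: attacked by Nh6; d8: own knight; f8: attacked by Rh8.
Legal moves for White: Ke7, Kd7.
White is in check but has 2 legal moves → neither.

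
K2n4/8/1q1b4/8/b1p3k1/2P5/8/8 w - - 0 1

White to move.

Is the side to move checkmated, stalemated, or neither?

White to move; white king on a8.
In check: no.
King squares — a7: attacked by Qb6; b7: attacked by Qb6; b8: attacked by Qb6.
Legal moves for White: none.
Not in check and no legal moves → stalemate.

stalemate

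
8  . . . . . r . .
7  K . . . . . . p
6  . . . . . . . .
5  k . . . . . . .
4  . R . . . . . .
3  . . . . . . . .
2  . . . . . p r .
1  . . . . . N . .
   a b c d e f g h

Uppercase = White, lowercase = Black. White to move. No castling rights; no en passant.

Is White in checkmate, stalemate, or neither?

neither

White to move; white king on a7.
In check: no.
Legal moves for White include: Kb7, Rb8, Rb7, Rb6, Rb5+, Rh4, Rg4, Rf4, Re4, Rd4, Rc4, Ra4+, Rb3, Rb2, Rb1, Ng3, Ne3, Nh2, ... (list truncated; more exist).
White has legal moves and is not in check → neither.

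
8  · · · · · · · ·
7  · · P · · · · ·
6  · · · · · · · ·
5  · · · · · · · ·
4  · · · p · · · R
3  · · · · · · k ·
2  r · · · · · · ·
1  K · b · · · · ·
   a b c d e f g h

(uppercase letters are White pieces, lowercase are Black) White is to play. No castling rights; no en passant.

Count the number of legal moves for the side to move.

White to move; king on a1.
In check: yes, from the black rook on a2.
Legal moves: Kxa2, Kb1.
Count: 2.

2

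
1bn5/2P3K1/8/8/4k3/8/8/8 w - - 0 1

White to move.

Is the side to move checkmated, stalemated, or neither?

neither

White to move; white king on g7.
In check: no.
Legal moves for White: Kh8, Kg8, Kf8, Kh7, Kf7, Kh6, Kg6, Kf6, cxb8=Q, cxb8=R, cxb8=B, cxb8=N.
White has 12 legal moves and is not in check → neither.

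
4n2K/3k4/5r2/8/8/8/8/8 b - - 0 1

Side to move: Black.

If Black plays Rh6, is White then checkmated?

After Rh6: white king on h8; in check: yes, from the black rook on h6.
White has 1 legal reply: Kg8.
In check but a legal move exists → not checkmate.

no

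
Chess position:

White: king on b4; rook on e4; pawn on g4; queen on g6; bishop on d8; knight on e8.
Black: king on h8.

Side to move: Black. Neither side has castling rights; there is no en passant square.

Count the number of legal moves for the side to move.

0

Black to move; king on h8.
In check: no.
Legal moves: none.
Count: 0.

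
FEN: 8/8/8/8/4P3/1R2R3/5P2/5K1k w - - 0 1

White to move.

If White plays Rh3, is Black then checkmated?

After Rh3: black king on h1; in check: yes, from the white rook on h3.
King squares — g1: attacked by Kf1; g2: attacked by Kf1; h2: attacked by Rh3.
Black has no legal moves → checkmate.

yes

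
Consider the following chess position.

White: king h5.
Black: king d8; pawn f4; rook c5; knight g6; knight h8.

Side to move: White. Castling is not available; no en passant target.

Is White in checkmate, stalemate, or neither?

White to move; white king on h5.
In check: yes, from the black rook on c5.
Legal moves for White: Kh6, Kg4.
White is in check but has 2 legal moves → neither.

neither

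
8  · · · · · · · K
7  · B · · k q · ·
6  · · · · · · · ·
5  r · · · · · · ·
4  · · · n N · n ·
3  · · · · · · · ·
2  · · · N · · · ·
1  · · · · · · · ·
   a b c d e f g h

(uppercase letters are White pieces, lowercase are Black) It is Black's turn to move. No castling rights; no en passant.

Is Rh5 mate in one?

After Rh5: white king on h8; in check: yes, from the black rook on h5.
King squares — g7: attacked by Qf7; h7: attacked by Rh5; g8: attacked by Qf7.
White has no legal moves → checkmate.

yes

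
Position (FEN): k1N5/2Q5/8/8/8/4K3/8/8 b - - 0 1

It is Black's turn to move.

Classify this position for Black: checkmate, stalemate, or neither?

Black to move; black king on a8.
In check: no.
King squares — a7: attacked by Qc7; b7: attacked by Qc7; b8: attacked by Qc7.
Legal moves for Black: none.
Not in check and no legal moves → stalemate.

stalemate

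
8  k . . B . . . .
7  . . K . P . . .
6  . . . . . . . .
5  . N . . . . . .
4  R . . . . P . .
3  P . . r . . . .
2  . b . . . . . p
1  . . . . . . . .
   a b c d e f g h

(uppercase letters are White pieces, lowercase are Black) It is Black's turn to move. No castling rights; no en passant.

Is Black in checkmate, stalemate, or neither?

Black to move; black king on a8.
In check: yes, from the white rook on a4.
King squares — a7: attacked by Ra4; b7: attacked by Kc7; b8: attacked by Kc7.
Legal moves for Black: none.
In check with no legal moves → checkmate.

checkmate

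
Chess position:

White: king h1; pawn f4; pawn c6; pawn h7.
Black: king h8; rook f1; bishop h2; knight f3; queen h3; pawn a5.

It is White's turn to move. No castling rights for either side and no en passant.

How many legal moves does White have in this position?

0

White to move; king on h1.
In check: yes, from the black rook on f1.
Legal moves: none.
Count: 0.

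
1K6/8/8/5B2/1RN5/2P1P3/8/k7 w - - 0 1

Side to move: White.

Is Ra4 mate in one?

yes

After Ra4: black king on a1; in check: yes, from the white rook on a4.
King squares — b1: attacked by Bf5; a2: attacked by Ra4; b2: attacked by Nc4.
Black has no legal moves → checkmate.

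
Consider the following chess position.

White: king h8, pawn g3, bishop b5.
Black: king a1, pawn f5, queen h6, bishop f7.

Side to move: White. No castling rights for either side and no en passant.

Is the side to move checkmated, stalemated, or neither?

White to move; white king on h8.
In check: yes, from the black queen on h6.
King squares — g7: attacked by Qh6; h7: attacked by Qh6; g8: attacked by Bf7.
Legal moves for White: none.
In check with no legal moves → checkmate.

checkmate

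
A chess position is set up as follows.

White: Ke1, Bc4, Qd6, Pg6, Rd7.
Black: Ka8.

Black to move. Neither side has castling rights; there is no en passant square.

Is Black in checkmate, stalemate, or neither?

stalemate

Black to move; black king on a8.
In check: no.
King squares — a7: attacked by Rd7; b7: attacked by Rd7; b8: attacked by Qd6.
Legal moves for Black: none.
Not in check and no legal moves → stalemate.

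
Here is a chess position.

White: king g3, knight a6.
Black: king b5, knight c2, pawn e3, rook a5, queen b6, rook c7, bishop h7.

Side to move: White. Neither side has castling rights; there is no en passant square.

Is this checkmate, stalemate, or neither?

White to move; white king on g3.
In check: no.
Legal moves for White: Nb8, Nxc7+, Nc5, Nb4, Kh4, Kg4, Kf4, Kh3, Kf3, Kh2, Kg2.
White has 11 legal moves and is not in check → neither.

neither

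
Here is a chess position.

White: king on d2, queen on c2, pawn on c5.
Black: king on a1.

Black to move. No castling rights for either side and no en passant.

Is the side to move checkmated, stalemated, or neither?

stalemate

Black to move; black king on a1.
In check: no.
King squares — b1: attacked by Qc2; a2: attacked by Qc2; b2: attacked by Qc2.
Legal moves for Black: none.
Not in check and no legal moves → stalemate.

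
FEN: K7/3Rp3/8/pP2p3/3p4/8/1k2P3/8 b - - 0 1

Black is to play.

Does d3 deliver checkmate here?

After d3: white king on a8; in check: no.
White is not in check, so this cannot be checkmate.

no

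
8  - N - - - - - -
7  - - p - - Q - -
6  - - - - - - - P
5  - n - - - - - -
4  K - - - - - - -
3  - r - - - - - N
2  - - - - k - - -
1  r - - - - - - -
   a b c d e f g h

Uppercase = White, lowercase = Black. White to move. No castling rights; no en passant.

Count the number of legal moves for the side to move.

1

White to move; king on a4.
In check: yes, from the black rook on a1.
Legal moves: Kxb3.
Count: 1.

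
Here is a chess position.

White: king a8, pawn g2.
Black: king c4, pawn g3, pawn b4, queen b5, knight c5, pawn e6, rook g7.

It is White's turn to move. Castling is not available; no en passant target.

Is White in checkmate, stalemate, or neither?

White to move; white king on a8.
In check: no.
King squares — a7: attacked by Rg7; b7: attacked by Qb5; b8: attacked by Qb5.
Legal moves for White: none.
Not in check and no legal moves → stalemate.

stalemate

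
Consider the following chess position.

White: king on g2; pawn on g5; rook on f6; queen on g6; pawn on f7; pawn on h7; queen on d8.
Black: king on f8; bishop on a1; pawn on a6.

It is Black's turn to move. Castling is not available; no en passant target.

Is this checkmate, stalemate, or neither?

Black to move; black king on f8.
In check: yes, from the white queen on d8.
King squares — e7: attacked by Qd8; f7: attacked by Rf6; g7: attacked by Qg6; e8: attacked by Pf7; g8: attacked by Qg6.
Legal moves for Black: none.
In check with no legal moves → checkmate.

checkmate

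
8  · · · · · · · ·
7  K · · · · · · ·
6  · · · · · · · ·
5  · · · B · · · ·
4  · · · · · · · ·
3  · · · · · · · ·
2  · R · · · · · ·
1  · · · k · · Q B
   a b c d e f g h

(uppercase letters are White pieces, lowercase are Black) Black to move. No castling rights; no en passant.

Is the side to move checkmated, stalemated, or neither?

checkmate

Black to move; black king on d1.
In check: yes, from the white queen on g1.
King squares — c1: attacked by Qg1; e1: attacked by Qg1; c2: attacked by Rb2; d2: attacked by Rb2; e2: attacked by Rb2.
Legal moves for Black: none.
In check with no legal moves → checkmate.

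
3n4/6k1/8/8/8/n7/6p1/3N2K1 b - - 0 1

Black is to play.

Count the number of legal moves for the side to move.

16

Black to move; king on g7.
In check: no.
Legal moves: Nf7, Nb7, Ne6, Nc6, Kh8, Kg8, Kf8, Kh7, Kf7, Kh6, Kg6, Kf6, Nb5, Nc4, Nc2, Nb1.
Count: 16.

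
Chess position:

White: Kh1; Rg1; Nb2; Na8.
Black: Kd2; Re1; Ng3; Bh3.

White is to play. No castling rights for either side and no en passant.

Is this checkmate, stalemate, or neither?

neither

White to move; white king on h1.
In check: yes, from the black knight on g3.
King squares — g1: own rook; g2: attacked by Bh3; h2: available.
Legal moves for White: Kh2.
White is in check but has 1 legal move → neither.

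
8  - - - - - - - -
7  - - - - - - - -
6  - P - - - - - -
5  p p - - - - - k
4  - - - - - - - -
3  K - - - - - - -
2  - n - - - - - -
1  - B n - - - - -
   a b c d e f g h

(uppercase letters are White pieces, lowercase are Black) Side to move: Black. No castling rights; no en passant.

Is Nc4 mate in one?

yes

After Nc4: white king on a3; in check: yes, from the black knight on c4.
King squares — a2: attacked by Nc1; b2: attacked by Nc4; b3: attacked by Nc1; a4: attacked by Pb5; b4: attacked by Pa5.
White has no legal moves → checkmate.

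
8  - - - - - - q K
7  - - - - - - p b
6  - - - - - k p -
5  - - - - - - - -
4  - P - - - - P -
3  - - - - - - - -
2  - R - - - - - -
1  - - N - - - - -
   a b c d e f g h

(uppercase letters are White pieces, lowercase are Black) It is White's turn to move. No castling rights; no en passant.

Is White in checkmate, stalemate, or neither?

White to move; white king on h8.
In check: yes, from the black queen on g8.
King squares — g7: attacked by Kf6; h7: attacked by Qg8; g8: attacked by Bh7.
Legal moves for White: none.
In check with no legal moves → checkmate.

checkmate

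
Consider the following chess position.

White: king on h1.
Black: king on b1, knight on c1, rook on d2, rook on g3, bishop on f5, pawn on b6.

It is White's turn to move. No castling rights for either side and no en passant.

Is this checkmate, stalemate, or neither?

White to move; white king on h1.
In check: no.
King squares — g1: attacked by Rg3; g2: attacked by Rd2; h2: attacked by Rd2.
Legal moves for White: none.
Not in check and no legal moves → stalemate.

stalemate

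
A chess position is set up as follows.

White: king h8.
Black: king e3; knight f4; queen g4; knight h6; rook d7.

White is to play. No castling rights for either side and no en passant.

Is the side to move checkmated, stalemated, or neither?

White to move; white king on h8.
In check: no.
King squares — g7: attacked by Qg4; h7: attacked by Rd7; g8: attacked by Qg4.
Legal moves for White: none.
Not in check and no legal moves → stalemate.

stalemate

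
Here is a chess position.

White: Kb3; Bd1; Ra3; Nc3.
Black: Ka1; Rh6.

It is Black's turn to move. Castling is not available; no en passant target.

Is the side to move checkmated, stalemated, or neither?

Black to move; black king on a1.
In check: yes, from the white rook on a3.
King squares — b1: attacked by Nc3; a2: attacked by Ra3; b2: attacked by Kb3.
Legal moves for Black: none.
In check with no legal moves → checkmate.

checkmate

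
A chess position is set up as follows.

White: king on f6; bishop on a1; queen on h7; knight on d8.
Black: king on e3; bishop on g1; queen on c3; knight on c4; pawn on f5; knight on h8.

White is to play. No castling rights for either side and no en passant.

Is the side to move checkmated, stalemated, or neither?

neither

White to move; white king on f6.
In check: yes, from the black queen on c3.
Legal moves for White: Ke7, Ke6, Kg5, Kxf5, Bxc3.
White is in check but has 5 legal moves → neither.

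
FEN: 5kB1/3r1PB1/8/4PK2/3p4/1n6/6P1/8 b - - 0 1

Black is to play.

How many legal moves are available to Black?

Black to move; king on f8.
In check: yes, from the white bishop on g7.
Legal moves: Kxg7, Ke7.
Count: 2.

2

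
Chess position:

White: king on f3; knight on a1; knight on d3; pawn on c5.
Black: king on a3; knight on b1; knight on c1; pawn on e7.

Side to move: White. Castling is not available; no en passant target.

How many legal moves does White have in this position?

17

White to move; king on f3.
In check: no.
Legal moves: Kg4, Kf4, Ke4, Kg3, Ke3, Kg2, Kf2, Ne5, Nf4, Nb4, Nf2, Nb2, Ne1, Nxc1, Nb3, Nc2+, c6.
Count: 17.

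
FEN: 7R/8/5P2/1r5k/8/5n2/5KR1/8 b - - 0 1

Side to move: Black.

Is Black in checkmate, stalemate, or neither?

checkmate

Black to move; black king on h5.
In check: yes, from the white rook on h8.
King squares — g4: attacked by Rg2; h4: attacked by Rh8; g5: attacked by Rg2; g6: attacked by Rg2; h6: attacked by Rh8.
Legal moves for Black: none.
In check with no legal moves → checkmate.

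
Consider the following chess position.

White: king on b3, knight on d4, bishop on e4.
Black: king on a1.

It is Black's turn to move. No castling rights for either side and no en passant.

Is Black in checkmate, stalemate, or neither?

stalemate

Black to move; black king on a1.
In check: no.
King squares — b1: attacked by Be4; a2: attacked by Kb3; b2: attacked by Kb3.
Legal moves for Black: none.
Not in check and no legal moves → stalemate.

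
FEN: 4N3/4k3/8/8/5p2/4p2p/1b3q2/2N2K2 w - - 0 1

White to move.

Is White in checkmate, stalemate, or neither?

checkmate

White to move; white king on f1.
In check: yes, from the black queen on f2.
King squares — e1: attacked by Qf2; g1: attacked by Qf2; e2: attacked by Qf2; f2: attacked by Pe3; g2: attacked by Qf2.
Legal moves for White: none.
In check with no legal moves → checkmate.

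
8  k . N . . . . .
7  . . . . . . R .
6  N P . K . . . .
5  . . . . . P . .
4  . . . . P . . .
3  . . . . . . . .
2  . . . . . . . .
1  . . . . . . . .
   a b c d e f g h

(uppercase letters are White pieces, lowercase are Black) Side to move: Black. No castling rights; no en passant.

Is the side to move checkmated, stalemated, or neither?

stalemate

Black to move; black king on a8.
In check: no.
King squares — a7: attacked by Pb6; b7: attacked by Rg7; b8: attacked by Na6.
Legal moves for Black: none.
Not in check and no legal moves → stalemate.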